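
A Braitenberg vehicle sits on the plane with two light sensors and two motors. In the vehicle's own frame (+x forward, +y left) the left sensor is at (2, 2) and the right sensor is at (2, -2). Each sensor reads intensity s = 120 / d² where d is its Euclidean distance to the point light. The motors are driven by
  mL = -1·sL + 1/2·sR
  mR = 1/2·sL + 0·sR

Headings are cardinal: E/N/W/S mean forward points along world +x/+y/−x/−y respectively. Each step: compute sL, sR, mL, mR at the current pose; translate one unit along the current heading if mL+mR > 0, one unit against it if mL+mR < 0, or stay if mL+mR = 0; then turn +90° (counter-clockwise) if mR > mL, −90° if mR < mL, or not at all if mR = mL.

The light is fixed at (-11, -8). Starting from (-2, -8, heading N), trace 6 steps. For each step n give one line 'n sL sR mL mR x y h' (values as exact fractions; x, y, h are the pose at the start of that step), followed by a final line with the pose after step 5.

n=0: pose=(-2,-8,N); sL=120/53, sR=24/25; mL=-2364/1325, mR=60/53; mL+mR=-864/1325 → advance -1; mR−mL=3864/1325 → turn +1·90°
n=1: pose=(-2,-9,W); sL=60/29, sR=12/5; mL=-126/145, mR=30/29; mL+mR=24/145 → advance +1; mR−mL=276/145 → turn +1·90°
n=2: pose=(-3,-9,S); sL=120/109, sR=8/3; mL=76/327, mR=60/109; mL+mR=256/327 → advance +1; mR−mL=104/327 → turn +1·90°
n=3: pose=(-3,-10,E); sL=6/5, sR=30/29; mL=-99/145, mR=3/5; mL+mR=-12/145 → advance -1; mR−mL=186/145 → turn +1·90°
n=4: pose=(-4,-10,N); sL=24/5, sR=40/27; mL=-548/135, mR=12/5; mL+mR=-224/135 → advance -1; mR−mL=872/135 → turn +1·90°
n=5: pose=(-4,-11,W); sL=12/5, sR=60/13; mL=-6/65, mR=6/5; mL+mR=72/65 → advance +1; mR−mL=84/65 → turn +1·90°

0 120/53 24/25 -2364/1325 60/53 -2 -8 N
1 60/29 12/5 -126/145 30/29 -2 -9 W
2 120/109 8/3 76/327 60/109 -3 -9 S
3 6/5 30/29 -99/145 3/5 -3 -10 E
4 24/5 40/27 -548/135 12/5 -4 -10 N
5 12/5 60/13 -6/65 6/5 -4 -11 W
final -5 -11 S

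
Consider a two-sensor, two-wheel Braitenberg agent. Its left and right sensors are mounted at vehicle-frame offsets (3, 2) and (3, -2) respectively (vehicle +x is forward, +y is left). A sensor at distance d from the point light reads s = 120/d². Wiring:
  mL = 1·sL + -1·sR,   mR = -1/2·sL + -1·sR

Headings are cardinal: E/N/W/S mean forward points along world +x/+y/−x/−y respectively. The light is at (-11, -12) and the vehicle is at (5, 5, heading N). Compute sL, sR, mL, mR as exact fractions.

30/149 30/181 960/26969 -7185/26969

left sensor world pos  = (3, 8); dL² = 596
right sensor world pos = (7, 8); dR² = 724
sL = 120/596 = 30/149
sR = 120/724 = 30/181
mL = 1·sL + -1·sR = 960/26969
mR = -1/2·sL + -1·sR = -7185/26969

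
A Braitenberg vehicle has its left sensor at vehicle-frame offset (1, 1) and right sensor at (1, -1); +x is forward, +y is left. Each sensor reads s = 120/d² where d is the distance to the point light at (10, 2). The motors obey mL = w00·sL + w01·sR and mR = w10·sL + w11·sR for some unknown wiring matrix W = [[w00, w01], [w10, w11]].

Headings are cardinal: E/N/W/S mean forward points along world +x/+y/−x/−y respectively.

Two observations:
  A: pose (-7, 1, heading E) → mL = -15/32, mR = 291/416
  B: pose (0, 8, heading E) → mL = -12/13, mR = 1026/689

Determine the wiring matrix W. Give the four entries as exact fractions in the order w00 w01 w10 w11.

obs A: pose=(-7,1,E) → sL=15/32, sR=6/13, mL=-15/32, mR=291/416
obs B: pose=(0,8,E) → sL=12/13, sR=60/53, mL=-12/13, mR=1026/689
sensor matrix S = [[15/32, 6/13], [12/13, 60/53]]; det S = 7497/71656
solve [mL_A; mL_B] = S·[w00; w01] and [mR_A; mR_B] = S·[w10; w11]:
  w00 = -1, w01 = 0, w10 = 1, w11 = 1/2

-1 0 1 1/2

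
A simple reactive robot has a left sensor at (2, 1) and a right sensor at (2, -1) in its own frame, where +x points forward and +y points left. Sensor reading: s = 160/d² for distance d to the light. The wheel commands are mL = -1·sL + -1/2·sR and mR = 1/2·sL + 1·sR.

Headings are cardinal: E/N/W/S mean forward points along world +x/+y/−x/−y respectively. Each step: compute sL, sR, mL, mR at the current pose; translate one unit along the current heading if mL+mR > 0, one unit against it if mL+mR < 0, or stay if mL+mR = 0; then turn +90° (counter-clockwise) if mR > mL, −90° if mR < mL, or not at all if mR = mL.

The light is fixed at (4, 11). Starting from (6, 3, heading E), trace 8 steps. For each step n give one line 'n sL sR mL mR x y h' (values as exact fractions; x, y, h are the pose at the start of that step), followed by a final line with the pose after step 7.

0 32/13 160/97 -4144/1261 3632/1261 6 3 E
1 40/9 4 -58/9 56/9 5 3 N
2 160/101 32/13 -3696/1313 4272/1313 5 2 W
3 80/61 80/61 -120/61 120/61 4 2 S
4 40/17 20/13 -690/221 600/221 4 2 E
5 160/53 160/49 -12080/2597 12400/2597 3 2 N
6 16/9 80/29 -824/261 952/261 3 3 W
7 160/101 160/109 -25520/11009 24880/11009 2 3 S
final 2 4 E

n=0: pose=(6,3,E); sL=32/13, sR=160/97; mL=-4144/1261, mR=3632/1261; mL+mR=-512/1261 → advance -1; mR−mL=7776/1261 → turn +1·90°
n=1: pose=(5,3,N); sL=40/9, sR=4; mL=-58/9, mR=56/9; mL+mR=-2/9 → advance -1; mR−mL=38/3 → turn +1·90°
n=2: pose=(5,2,W); sL=160/101, sR=32/13; mL=-3696/1313, mR=4272/1313; mL+mR=576/1313 → advance +1; mR−mL=7968/1313 → turn +1·90°
n=3: pose=(4,2,S); sL=80/61, sR=80/61; mL=-120/61, mR=120/61; mL+mR=0 → advance +0; mR−mL=240/61 → turn +1·90°
n=4: pose=(4,2,E); sL=40/17, sR=20/13; mL=-690/221, mR=600/221; mL+mR=-90/221 → advance -1; mR−mL=1290/221 → turn +1·90°
n=5: pose=(3,2,N); sL=160/53, sR=160/49; mL=-12080/2597, mR=12400/2597; mL+mR=320/2597 → advance +1; mR−mL=24480/2597 → turn +1·90°
n=6: pose=(3,3,W); sL=16/9, sR=80/29; mL=-824/261, mR=952/261; mL+mR=128/261 → advance +1; mR−mL=592/87 → turn +1·90°
n=7: pose=(2,3,S); sL=160/101, sR=160/109; mL=-25520/11009, mR=24880/11009; mL+mR=-640/11009 → advance -1; mR−mL=50400/11009 → turn +1·90°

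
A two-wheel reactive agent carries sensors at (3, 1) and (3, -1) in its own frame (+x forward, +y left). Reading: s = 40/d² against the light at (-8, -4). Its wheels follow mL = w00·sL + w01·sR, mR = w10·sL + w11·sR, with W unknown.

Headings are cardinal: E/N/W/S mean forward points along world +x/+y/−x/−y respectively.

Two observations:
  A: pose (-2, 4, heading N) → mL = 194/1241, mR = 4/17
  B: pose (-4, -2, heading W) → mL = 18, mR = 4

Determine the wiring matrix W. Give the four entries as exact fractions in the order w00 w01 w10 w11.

obs A: pose=(-2,4,N) → sL=20/73, sR=4/17, mL=194/1241, mR=4/17
obs B: pose=(-4,-2,W) → sL=20, sR=4, mL=18, mR=4
sensor matrix S = [[20/73, 4/17], [20, 4]]; det S = -4480/1241
solve [mL_A; mL_B] = S·[w00; w01] and [mR_A; mR_B] = S·[w10; w11]:
  w00 = 1, w01 = -1/2, w10 = 0, w11 = 1

1 -1/2 0 1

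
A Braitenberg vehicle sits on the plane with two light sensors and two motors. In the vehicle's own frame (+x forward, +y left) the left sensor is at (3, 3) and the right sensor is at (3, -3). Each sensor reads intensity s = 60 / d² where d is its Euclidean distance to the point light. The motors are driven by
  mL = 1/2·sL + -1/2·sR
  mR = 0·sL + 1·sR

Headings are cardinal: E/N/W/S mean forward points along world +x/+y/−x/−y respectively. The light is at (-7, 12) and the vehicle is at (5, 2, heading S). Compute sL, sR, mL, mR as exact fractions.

left sensor world pos  = (8, -1); dL² = 394
right sensor world pos = (2, -1); dR² = 250
sL = 60/394 = 30/197
sR = 60/250 = 6/25
mL = 1/2·sL + -1/2·sR = -216/4925
mR = 0·sL + 1·sR = 6/25

30/197 6/25 -216/4925 6/25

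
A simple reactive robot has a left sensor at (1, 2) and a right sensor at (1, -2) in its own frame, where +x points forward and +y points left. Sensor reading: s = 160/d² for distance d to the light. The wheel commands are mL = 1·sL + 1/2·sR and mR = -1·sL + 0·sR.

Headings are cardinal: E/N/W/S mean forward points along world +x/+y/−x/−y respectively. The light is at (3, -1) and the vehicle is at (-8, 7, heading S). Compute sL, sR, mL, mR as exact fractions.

left sensor world pos  = (-6, 6); dL² = 130
right sensor world pos = (-10, 6); dR² = 218
sL = 160/130 = 16/13
sR = 160/218 = 80/109
mL = 1·sL + 1/2·sR = 2264/1417
mR = -1·sL + 0·sR = -16/13

16/13 80/109 2264/1417 -16/13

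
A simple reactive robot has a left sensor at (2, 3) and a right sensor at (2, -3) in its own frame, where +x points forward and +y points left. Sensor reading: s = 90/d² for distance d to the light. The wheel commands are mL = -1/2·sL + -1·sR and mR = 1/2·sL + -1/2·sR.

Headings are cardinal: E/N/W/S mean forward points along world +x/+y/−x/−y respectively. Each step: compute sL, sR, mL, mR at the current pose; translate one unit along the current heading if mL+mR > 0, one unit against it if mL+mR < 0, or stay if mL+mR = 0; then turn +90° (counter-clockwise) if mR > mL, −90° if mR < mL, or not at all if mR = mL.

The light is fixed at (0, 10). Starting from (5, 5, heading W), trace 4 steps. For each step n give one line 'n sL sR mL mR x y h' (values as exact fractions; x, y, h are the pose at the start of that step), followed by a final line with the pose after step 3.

0 90/73 90/13 -7155/949 -2700/949 5 5 W
1 9/13 45/29 -1431/754 -162/377 6 5 S
2 18/13 90/113 -2187/1469 432/1469 6 6 E
3 45/4 45/34 -945/136 675/136 5 6 N
final 5 5 W

n=0: pose=(5,5,W); sL=90/73, sR=90/13; mL=-7155/949, mR=-2700/949; mL+mR=-135/13 → advance -1; mR−mL=4455/949 → turn +1·90°
n=1: pose=(6,5,S); sL=9/13, sR=45/29; mL=-1431/754, mR=-162/377; mL+mR=-135/58 → advance -1; mR−mL=1107/754 → turn +1·90°
n=2: pose=(6,6,E); sL=18/13, sR=90/113; mL=-2187/1469, mR=432/1469; mL+mR=-135/113 → advance -1; mR−mL=2619/1469 → turn +1·90°
n=3: pose=(5,6,N); sL=45/4, sR=45/34; mL=-945/136, mR=675/136; mL+mR=-135/68 → advance -1; mR−mL=405/34 → turn +1·90°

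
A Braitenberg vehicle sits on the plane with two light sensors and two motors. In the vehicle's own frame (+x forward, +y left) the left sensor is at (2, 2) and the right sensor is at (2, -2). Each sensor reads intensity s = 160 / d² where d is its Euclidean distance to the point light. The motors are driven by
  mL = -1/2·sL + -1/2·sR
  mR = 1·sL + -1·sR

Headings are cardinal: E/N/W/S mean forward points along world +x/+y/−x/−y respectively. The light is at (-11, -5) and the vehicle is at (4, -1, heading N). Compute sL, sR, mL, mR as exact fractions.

32/41 32/65 -1696/2665 768/2665

left sensor world pos  = (2, 1); dL² = 205
right sensor world pos = (6, 1); dR² = 325
sL = 160/205 = 32/41
sR = 160/325 = 32/65
mL = -1/2·sL + -1/2·sR = -1696/2665
mR = 1·sL + -1·sR = 768/2665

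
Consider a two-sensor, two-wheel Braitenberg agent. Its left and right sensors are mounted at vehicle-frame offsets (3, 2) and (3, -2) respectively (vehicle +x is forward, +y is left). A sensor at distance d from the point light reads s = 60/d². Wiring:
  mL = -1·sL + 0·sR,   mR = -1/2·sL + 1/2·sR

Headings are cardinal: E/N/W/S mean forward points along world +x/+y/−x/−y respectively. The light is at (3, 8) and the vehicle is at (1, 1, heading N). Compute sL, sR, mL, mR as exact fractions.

15/8 15/4 -15/8 15/16

left sensor world pos  = (-1, 4); dL² = 32
right sensor world pos = (3, 4); dR² = 16
sL = 60/32 = 15/8
sR = 60/16 = 15/4
mL = -1·sL + 0·sR = -15/8
mR = -1/2·sL + 1/2·sR = 15/16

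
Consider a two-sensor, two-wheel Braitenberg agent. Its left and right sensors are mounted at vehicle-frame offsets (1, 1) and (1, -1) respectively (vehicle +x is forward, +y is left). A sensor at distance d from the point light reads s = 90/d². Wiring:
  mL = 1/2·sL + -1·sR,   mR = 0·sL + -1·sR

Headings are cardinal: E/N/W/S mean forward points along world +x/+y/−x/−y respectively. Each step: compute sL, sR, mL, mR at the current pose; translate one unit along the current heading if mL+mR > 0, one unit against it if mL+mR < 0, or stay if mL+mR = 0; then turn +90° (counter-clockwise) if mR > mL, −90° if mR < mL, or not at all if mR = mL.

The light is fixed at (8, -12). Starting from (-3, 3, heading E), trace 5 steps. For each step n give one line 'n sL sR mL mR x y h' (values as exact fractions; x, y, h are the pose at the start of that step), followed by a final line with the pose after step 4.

n=0: pose=(-3,3,E); sL=45/178, sR=45/148; mL=-585/3293, mR=-45/148; mL+mR=-6345/13172 → advance -1; mR−mL=-45/356 → turn -1·90°
n=1: pose=(-4,3,S); sL=90/317, sR=18/73; mL=-2421/23141, mR=-18/73; mL+mR=-8127/23141 → advance -1; mR−mL=-45/317 → turn -1·90°
n=2: pose=(-4,4,W); sL=45/197, sR=45/229; mL=-7425/90226, mR=-45/229; mL+mR=-25155/90226 → advance -1; mR−mL=-45/394 → turn -1·90°
n=3: pose=(-3,4,N); sL=90/433, sR=90/389; mL=-21465/168437, mR=-90/389; mL+mR=-60435/168437 → advance -1; mR−mL=-45/433 → turn -1·90°
n=4: pose=(-3,3,E); sL=45/178, sR=45/148; mL=-585/3293, mR=-45/148; mL+mR=-6345/13172 → advance -1; mR−mL=-45/356 → turn -1·90°

0 45/178 45/148 -585/3293 -45/148 -3 3 E
1 90/317 18/73 -2421/23141 -18/73 -4 3 S
2 45/197 45/229 -7425/90226 -45/229 -4 4 W
3 90/433 90/389 -21465/168437 -90/389 -3 4 N
4 45/178 45/148 -585/3293 -45/148 -3 3 E
final -4 3 S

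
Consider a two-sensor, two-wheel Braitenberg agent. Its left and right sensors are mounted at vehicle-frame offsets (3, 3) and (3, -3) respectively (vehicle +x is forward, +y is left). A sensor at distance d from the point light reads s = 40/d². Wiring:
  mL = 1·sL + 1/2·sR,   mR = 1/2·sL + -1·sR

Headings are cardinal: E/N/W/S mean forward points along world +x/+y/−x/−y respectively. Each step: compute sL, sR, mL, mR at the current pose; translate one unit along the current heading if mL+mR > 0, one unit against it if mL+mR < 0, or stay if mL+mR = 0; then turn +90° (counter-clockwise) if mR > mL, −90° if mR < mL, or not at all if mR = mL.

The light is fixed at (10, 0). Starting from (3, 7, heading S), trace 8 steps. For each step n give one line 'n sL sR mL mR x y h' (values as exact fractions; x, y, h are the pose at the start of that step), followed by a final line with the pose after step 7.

0 5/4 10/29 165/116 65/232 3 7 S
1 40/109 40/181 9420/19729 -740/19729 3 6 W
2 20/101 20/53 2070/5353 -1490/5353 2 6 N
3 8/25 40/41 828/1025 -836/1025 2 7 E
4 10/13 1/4 93/104 7/52 1 7 S
5 40/153 8/45 268/765 -4/85 1 6 W
6 4/25 4/13 102/325 -74/325 0 6 N
7 40/149 8/13 1116/1937 -932/1937 0 7 E
final 1 7 S

n=0: pose=(3,7,S); sL=5/4, sR=10/29; mL=165/116, mR=65/232; mL+mR=395/232 → advance +1; mR−mL=-265/232 → turn -1·90°
n=1: pose=(3,6,W); sL=40/109, sR=40/181; mL=9420/19729, mR=-740/19729; mL+mR=8680/19729 → advance +1; mR−mL=-10160/19729 → turn -1·90°
n=2: pose=(2,6,N); sL=20/101, sR=20/53; mL=2070/5353, mR=-1490/5353; mL+mR=580/5353 → advance +1; mR−mL=-3560/5353 → turn -1·90°
n=3: pose=(2,7,E); sL=8/25, sR=40/41; mL=828/1025, mR=-836/1025; mL+mR=-8/1025 → advance -1; mR−mL=-1664/1025 → turn -1·90°
n=4: pose=(1,7,S); sL=10/13, sR=1/4; mL=93/104, mR=7/52; mL+mR=107/104 → advance +1; mR−mL=-79/104 → turn -1·90°
n=5: pose=(1,6,W); sL=40/153, sR=8/45; mL=268/765, mR=-4/85; mL+mR=232/765 → advance +1; mR−mL=-304/765 → turn -1·90°
n=6: pose=(0,6,N); sL=4/25, sR=4/13; mL=102/325, mR=-74/325; mL+mR=28/325 → advance +1; mR−mL=-176/325 → turn -1·90°
n=7: pose=(0,7,E); sL=40/149, sR=8/13; mL=1116/1937, mR=-932/1937; mL+mR=184/1937 → advance +1; mR−mL=-2048/1937 → turn -1·90°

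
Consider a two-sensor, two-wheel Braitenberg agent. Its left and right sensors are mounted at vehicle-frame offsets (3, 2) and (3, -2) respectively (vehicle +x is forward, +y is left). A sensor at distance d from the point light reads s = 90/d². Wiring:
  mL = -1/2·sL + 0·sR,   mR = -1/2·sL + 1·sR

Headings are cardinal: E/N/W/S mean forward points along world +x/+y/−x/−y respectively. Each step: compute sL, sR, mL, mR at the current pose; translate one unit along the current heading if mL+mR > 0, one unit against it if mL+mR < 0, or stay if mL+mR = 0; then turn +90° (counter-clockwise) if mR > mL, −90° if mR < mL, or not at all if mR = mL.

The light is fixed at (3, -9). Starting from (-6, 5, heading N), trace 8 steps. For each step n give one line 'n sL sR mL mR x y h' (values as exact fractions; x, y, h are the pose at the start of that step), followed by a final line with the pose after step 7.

0 9/41 45/169 -9/82 2169/13858 -6 5 N
1 90/313 90/433 -45/313 8685/135529 -6 6 W
2 1/2 45/122 -1/4 29/244 -5 6 S
3 90/349 90/221 -45/349 21465/77129 -5 7 E
4 45/221 45/193 -45/442 11205/85306 -4 7 N
5 18/65 90/461 -9/65 1701/29965 -4 8 W
6 45/106 9/26 -45/212 369/2756 -3 8 S
7 90/409 18/53 -45/409 4977/21677 -3 9 E
final -2 9 N

n=0: pose=(-6,5,N); sL=9/41, sR=45/169; mL=-9/82, mR=2169/13858; mL+mR=324/6929 → advance +1; mR−mL=45/169 → turn +1·90°
n=1: pose=(-6,6,W); sL=90/313, sR=90/433; mL=-45/313, mR=8685/135529; mL+mR=-10800/135529 → advance -1; mR−mL=90/433 → turn +1·90°
n=2: pose=(-5,6,S); sL=1/2, sR=45/122; mL=-1/4, mR=29/244; mL+mR=-8/61 → advance -1; mR−mL=45/122 → turn +1·90°
n=3: pose=(-5,7,E); sL=90/349, sR=90/221; mL=-45/349, mR=21465/77129; mL+mR=11520/77129 → advance +1; mR−mL=90/221 → turn +1·90°
n=4: pose=(-4,7,N); sL=45/221, sR=45/193; mL=-45/442, mR=11205/85306; mL+mR=1260/42653 → advance +1; mR−mL=45/193 → turn +1·90°
n=5: pose=(-4,8,W); sL=18/65, sR=90/461; mL=-9/65, mR=1701/29965; mL+mR=-2448/29965 → advance -1; mR−mL=90/461 → turn +1·90°
n=6: pose=(-3,8,S); sL=45/106, sR=9/26; mL=-45/212, mR=369/2756; mL+mR=-54/689 → advance -1; mR−mL=9/26 → turn +1·90°
n=7: pose=(-3,9,E); sL=90/409, sR=18/53; mL=-45/409, mR=4977/21677; mL+mR=2592/21677 → advance +1; mR−mL=18/53 → turn +1·90°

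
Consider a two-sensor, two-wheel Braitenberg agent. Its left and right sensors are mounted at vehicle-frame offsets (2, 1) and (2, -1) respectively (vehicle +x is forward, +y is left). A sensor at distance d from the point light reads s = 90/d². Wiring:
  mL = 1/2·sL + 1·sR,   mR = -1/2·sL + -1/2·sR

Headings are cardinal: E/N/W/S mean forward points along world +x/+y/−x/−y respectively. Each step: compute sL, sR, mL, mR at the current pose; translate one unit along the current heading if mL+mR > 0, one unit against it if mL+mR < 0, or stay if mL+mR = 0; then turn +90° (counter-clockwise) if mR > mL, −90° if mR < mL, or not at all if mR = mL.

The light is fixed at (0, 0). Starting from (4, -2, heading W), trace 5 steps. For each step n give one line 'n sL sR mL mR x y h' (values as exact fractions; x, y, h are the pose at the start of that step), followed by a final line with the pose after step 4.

n=0: pose=(4,-2,W); sL=90/13, sR=18; mL=279/13, mR=-162/13; mL+mR=9 → advance +1; mR−mL=-441/13 → turn -1·90°
n=1: pose=(3,-2,N); sL=45/2, sR=45/8; mL=135/8, mR=-225/16; mL+mR=45/16 → advance +1; mR−mL=-495/16 → turn -1·90°
n=2: pose=(3,-1,E); sL=18/5, sR=90/29; mL=711/145, mR=-486/145; mL+mR=45/29 → advance +1; mR−mL=-1197/145 → turn -1·90°
n=3: pose=(4,-1,S); sL=45/17, sR=5; mL=215/34, mR=-65/17; mL+mR=5/2 → advance +1; mR−mL=-345/34 → turn -1·90°
n=4: pose=(4,-2,W); sL=90/13, sR=18; mL=279/13, mR=-162/13; mL+mR=9 → advance +1; mR−mL=-441/13 → turn -1·90°

0 90/13 18 279/13 -162/13 4 -2 W
1 45/2 45/8 135/8 -225/16 3 -2 N
2 18/5 90/29 711/145 -486/145 3 -1 E
3 45/17 5 215/34 -65/17 4 -1 S
4 90/13 18 279/13 -162/13 4 -2 W
final 3 -2 N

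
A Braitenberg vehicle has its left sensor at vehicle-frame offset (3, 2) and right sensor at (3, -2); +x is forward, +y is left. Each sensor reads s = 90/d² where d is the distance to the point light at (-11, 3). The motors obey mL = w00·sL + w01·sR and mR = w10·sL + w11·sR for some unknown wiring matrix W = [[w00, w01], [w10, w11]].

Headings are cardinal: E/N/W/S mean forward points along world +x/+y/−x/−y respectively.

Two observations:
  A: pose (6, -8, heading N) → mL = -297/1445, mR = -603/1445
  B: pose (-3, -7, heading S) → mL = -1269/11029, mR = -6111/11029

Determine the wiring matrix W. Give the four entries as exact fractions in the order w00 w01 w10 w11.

-1 1/2 -1 -1/2

obs A: pose=(6,-8,N) → sL=90/289, sR=18/85, mL=-297/1445, mR=-603/1445
obs B: pose=(-3,-7,S) → sL=90/269, sR=18/41, mL=-1269/11029, mR=-6111/11029
sensor matrix S = [[90/289, 18/85], [90/269, 18/41]]; det S = 209952/3187381
solve [mL_A; mL_B] = S·[w00; w01] and [mR_A; mR_B] = S·[w10; w11]:
  w00 = -1, w01 = 1/2, w10 = -1, w11 = -1/2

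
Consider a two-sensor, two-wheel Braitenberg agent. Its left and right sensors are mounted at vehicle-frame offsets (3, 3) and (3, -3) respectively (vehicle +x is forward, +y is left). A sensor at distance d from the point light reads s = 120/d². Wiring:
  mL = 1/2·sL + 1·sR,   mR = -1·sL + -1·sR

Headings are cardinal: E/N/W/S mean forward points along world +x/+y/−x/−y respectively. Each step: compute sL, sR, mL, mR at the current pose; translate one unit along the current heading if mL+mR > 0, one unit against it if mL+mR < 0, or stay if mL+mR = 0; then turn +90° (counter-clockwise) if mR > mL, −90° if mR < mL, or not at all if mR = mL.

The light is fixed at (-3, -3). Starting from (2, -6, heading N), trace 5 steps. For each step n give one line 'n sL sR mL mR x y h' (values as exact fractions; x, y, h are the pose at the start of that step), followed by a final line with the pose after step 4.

n=0: pose=(2,-6,N); sL=30, sR=15/8; mL=135/8, mR=-255/8; mL+mR=-15 → advance -1; mR−mL=-195/4 → turn -1·90°
n=1: pose=(2,-7,E); sL=24/13, sR=120/113; mL=2916/1469, mR=-4272/1469; mL+mR=-12/13 → advance -1; mR−mL=-7188/1469 → turn -1·90°
n=2: pose=(1,-7,S); sL=60/49, sR=12/5; mL=738/245, mR=-888/245; mL+mR=-30/49 → advance -1; mR−mL=-1626/245 → turn -1·90°
n=3: pose=(1,-6,W); sL=120/37, sR=120; mL=4500/37, mR=-4560/37; mL+mR=-60/37 → advance -1; mR−mL=-9060/37 → turn -1·90°
n=4: pose=(2,-6,N); sL=30, sR=15/8; mL=135/8, mR=-255/8; mL+mR=-15 → advance -1; mR−mL=-195/4 → turn -1·90°

0 30 15/8 135/8 -255/8 2 -6 N
1 24/13 120/113 2916/1469 -4272/1469 2 -7 E
2 60/49 12/5 738/245 -888/245 1 -7 S
3 120/37 120 4500/37 -4560/37 1 -6 W
4 30 15/8 135/8 -255/8 2 -6 N
final 2 -7 E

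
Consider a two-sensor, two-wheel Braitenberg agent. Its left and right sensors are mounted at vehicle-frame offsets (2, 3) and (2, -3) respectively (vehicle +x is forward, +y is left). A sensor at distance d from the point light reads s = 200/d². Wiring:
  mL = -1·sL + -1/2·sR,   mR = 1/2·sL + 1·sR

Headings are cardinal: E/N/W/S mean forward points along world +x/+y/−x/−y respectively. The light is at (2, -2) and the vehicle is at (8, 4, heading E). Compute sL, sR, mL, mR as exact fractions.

40/29 200/73 -5820/2117 7260/2117

left sensor world pos  = (10, 7); dL² = 145
right sensor world pos = (10, 1); dR² = 73
sL = 200/145 = 40/29
sR = 200/73 = 200/73
mL = -1·sL + -1/2·sR = -5820/2117
mR = 1/2·sL + 1·sR = 7260/2117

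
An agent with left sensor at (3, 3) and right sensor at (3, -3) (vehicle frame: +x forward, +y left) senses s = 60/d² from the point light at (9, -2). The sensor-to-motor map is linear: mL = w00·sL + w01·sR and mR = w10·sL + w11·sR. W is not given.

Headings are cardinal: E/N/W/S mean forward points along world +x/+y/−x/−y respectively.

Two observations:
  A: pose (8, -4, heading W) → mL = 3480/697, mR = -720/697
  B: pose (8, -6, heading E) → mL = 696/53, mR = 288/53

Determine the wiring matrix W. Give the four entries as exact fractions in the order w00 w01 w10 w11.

obs A: pose=(8,-4,W) → sL=60/41, sR=60/17, mL=3480/697, mR=-720/697
obs B: pose=(8,-6,E) → sL=12, sR=60/53, mL=696/53, mR=288/53
sensor matrix S = [[60/41, 60/17], [12, 60/53]]; det S = -1503360/36941
solve [mL_A; mL_B] = S·[w00; w01] and [mR_A; mR_B] = S·[w10; w11]:
  w00 = 1, w01 = 1, w10 = 1/2, w11 = -1/2

1 1 1/2 -1/2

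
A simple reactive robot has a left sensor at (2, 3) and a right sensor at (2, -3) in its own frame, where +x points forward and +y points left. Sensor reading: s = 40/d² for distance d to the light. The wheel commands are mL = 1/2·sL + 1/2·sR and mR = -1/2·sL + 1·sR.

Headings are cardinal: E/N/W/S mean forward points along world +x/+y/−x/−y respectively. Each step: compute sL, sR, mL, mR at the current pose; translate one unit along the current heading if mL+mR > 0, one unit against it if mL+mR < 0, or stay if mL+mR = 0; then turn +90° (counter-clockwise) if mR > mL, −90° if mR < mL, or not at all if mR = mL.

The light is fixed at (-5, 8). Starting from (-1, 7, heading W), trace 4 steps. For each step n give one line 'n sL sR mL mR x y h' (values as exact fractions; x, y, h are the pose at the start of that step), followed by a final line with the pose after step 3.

n=0: pose=(-1,7,W); sL=2, sR=5; mL=7/2, mR=4; mL+mR=15/2 → advance +1; mR−mL=1/2 → turn +1·90°
n=1: pose=(-2,7,S); sL=8/9, sR=40/9; mL=8/3, mR=4; mL+mR=20/3 → advance +1; mR−mL=4/3 → turn +1·90°
n=2: pose=(-2,6,E); sL=20/13, sR=4/5; mL=76/65, mR=2/65; mL+mR=6/5 → advance +1; mR−mL=-74/65 → turn -1·90°
n=3: pose=(-1,6,S); sL=8/13, sR=40/17; mL=328/221, mR=452/221; mL+mR=60/17 → advance +1; mR−mL=124/221 → turn +1·90°

0 2 5 7/2 4 -1 7 W
1 8/9 40/9 8/3 4 -2 7 S
2 20/13 4/5 76/65 2/65 -2 6 E
3 8/13 40/17 328/221 452/221 -1 6 S
final -1 5 E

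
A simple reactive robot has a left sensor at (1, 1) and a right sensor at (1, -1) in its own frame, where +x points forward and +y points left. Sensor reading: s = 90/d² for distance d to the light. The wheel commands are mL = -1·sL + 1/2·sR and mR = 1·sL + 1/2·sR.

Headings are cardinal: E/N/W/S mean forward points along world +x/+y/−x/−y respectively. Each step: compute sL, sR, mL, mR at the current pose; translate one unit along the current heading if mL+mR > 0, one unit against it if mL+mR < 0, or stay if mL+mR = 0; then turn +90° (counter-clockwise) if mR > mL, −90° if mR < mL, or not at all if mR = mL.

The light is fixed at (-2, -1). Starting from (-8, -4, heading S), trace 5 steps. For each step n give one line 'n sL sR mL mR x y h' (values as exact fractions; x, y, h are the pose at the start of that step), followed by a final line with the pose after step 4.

0 90/41 18/13 -801/533 1539/533 -8 -4 S
1 45/17 9/5 -297/170 603/170 -8 -5 E
2 2 18/5 -1/5 19/5 -7 -5 N
3 45/26 9/4 -63/104 297/104 -7 -4 W
4 90/41 18/13 -801/533 1539/533 -8 -4 S
final -8 -5 E

n=0: pose=(-8,-4,S); sL=90/41, sR=18/13; mL=-801/533, mR=1539/533; mL+mR=18/13 → advance +1; mR−mL=180/41 → turn +1·90°
n=1: pose=(-8,-5,E); sL=45/17, sR=9/5; mL=-297/170, mR=603/170; mL+mR=9/5 → advance +1; mR−mL=90/17 → turn +1·90°
n=2: pose=(-7,-5,N); sL=2, sR=18/5; mL=-1/5, mR=19/5; mL+mR=18/5 → advance +1; mR−mL=4 → turn +1·90°
n=3: pose=(-7,-4,W); sL=45/26, sR=9/4; mL=-63/104, mR=297/104; mL+mR=9/4 → advance +1; mR−mL=45/13 → turn +1·90°
n=4: pose=(-8,-4,S); sL=90/41, sR=18/13; mL=-801/533, mR=1539/533; mL+mR=18/13 → advance +1; mR−mL=180/41 → turn +1·90°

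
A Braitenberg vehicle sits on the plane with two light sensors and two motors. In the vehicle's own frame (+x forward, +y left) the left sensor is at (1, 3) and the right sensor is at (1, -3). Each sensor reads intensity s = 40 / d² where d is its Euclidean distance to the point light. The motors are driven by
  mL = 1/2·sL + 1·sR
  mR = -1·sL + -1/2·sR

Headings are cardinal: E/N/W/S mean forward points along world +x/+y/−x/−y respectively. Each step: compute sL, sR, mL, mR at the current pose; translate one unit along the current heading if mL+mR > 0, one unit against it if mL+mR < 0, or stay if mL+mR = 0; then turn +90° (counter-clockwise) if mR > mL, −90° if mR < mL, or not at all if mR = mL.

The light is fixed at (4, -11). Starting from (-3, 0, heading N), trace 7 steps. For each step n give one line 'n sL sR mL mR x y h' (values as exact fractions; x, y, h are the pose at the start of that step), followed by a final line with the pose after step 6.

0 10/61 1/4 81/244 -141/488 -3 0 N
1 40/261 40/117 1420/3393 -1100/3393 -3 1 E
2 4/13 20/101 462/1313 -534/1313 -2 1 S
3 40/149 8/61 2412/9089 -3036/9089 -2 2 W
4 2/13 1/5 18/65 -33/130 -1 2 N
5 8/61 40/137 2988/8357 -2316/8357 -1 3 E
6 4/17 20/109 558/1853 -606/1853 0 3 S
final 0 4 W

n=0: pose=(-3,0,N); sL=10/61, sR=1/4; mL=81/244, mR=-141/488; mL+mR=21/488 → advance +1; mR−mL=-303/488 → turn -1·90°
n=1: pose=(-3,1,E); sL=40/261, sR=40/117; mL=1420/3393, mR=-1100/3393; mL+mR=320/3393 → advance +1; mR−mL=-280/377 → turn -1·90°
n=2: pose=(-2,1,S); sL=4/13, sR=20/101; mL=462/1313, mR=-534/1313; mL+mR=-72/1313 → advance -1; mR−mL=-996/1313 → turn -1·90°
n=3: pose=(-2,2,W); sL=40/149, sR=8/61; mL=2412/9089, mR=-3036/9089; mL+mR=-624/9089 → advance -1; mR−mL=-5448/9089 → turn -1·90°
n=4: pose=(-1,2,N); sL=2/13, sR=1/5; mL=18/65, mR=-33/130; mL+mR=3/130 → advance +1; mR−mL=-69/130 → turn -1·90°
n=5: pose=(-1,3,E); sL=8/61, sR=40/137; mL=2988/8357, mR=-2316/8357; mL+mR=672/8357 → advance +1; mR−mL=-5304/8357 → turn -1·90°
n=6: pose=(0,3,S); sL=4/17, sR=20/109; mL=558/1853, mR=-606/1853; mL+mR=-48/1853 → advance -1; mR−mL=-1164/1853 → turn -1·90°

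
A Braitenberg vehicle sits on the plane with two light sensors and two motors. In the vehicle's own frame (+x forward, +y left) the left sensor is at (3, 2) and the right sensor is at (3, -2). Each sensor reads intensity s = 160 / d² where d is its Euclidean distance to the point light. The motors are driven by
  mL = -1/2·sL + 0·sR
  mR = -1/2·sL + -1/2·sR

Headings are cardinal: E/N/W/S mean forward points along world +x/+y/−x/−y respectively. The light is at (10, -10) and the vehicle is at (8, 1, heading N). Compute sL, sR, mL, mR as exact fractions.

40/53 40/49 -20/53 -2040/2597

left sensor world pos  = (6, 4); dL² = 212
right sensor world pos = (10, 4); dR² = 196
sL = 160/212 = 40/53
sR = 160/196 = 40/49
mL = -1/2·sL + 0·sR = -20/53
mR = -1/2·sL + -1/2·sR = -2040/2597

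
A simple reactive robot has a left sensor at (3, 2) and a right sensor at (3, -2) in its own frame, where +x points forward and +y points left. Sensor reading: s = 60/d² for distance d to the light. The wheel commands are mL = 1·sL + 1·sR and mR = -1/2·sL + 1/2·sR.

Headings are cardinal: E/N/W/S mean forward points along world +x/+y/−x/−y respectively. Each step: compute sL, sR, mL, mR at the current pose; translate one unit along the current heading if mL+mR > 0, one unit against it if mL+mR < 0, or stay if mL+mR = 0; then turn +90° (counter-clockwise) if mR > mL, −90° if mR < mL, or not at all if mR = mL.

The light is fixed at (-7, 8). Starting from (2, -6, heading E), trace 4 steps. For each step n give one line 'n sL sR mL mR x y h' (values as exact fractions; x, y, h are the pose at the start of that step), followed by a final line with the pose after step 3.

n=0: pose=(2,-6,E); sL=5/24, sR=3/20; mL=43/120, mR=-7/240; mL+mR=79/240 → advance +1; mR−mL=-31/80 → turn -1·90°
n=1: pose=(3,-6,S); sL=60/433, sR=60/353; mL=47160/152849, mR=2400/152849; mL+mR=49560/152849 → advance +1; mR−mL=-44760/152849 → turn -1·90°
n=2: pose=(3,-7,W); sL=30/169, sR=30/109; mL=8340/18421, mR=900/18421; mL+mR=9240/18421 → advance +1; mR−mL=-7440/18421 → turn -1·90°
n=3: pose=(2,-7,N); sL=60/193, sR=12/53; mL=5496/10229, mR=-432/10229; mL+mR=5064/10229 → advance +1; mR−mL=-5928/10229 → turn -1·90°

0 5/24 3/20 43/120 -7/240 2 -6 E
1 60/433 60/353 47160/152849 2400/152849 3 -6 S
2 30/169 30/109 8340/18421 900/18421 3 -7 W
3 60/193 12/53 5496/10229 -432/10229 2 -7 N
final 2 -6 E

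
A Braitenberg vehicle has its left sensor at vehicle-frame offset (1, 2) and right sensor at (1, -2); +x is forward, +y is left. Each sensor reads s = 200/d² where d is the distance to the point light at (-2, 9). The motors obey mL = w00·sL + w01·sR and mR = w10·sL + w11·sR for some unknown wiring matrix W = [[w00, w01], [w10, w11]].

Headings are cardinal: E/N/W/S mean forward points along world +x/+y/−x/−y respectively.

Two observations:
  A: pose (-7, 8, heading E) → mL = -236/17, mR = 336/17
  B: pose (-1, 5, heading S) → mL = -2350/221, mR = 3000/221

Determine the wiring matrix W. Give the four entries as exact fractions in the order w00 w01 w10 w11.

-1/2 -1 1 1

obs A: pose=(-7,8,E) → sL=200/17, sR=8, mL=-236/17, mR=336/17
obs B: pose=(-1,5,S) → sL=100/17, sR=100/13, mL=-2350/221, mR=3000/221
sensor matrix S = [[200/17, 8], [100/17, 100/13]]; det S = 9600/221
solve [mL_A; mL_B] = S·[w00; w01] and [mR_A; mR_B] = S·[w10; w11]:
  w00 = -1/2, w01 = -1, w10 = 1, w11 = 1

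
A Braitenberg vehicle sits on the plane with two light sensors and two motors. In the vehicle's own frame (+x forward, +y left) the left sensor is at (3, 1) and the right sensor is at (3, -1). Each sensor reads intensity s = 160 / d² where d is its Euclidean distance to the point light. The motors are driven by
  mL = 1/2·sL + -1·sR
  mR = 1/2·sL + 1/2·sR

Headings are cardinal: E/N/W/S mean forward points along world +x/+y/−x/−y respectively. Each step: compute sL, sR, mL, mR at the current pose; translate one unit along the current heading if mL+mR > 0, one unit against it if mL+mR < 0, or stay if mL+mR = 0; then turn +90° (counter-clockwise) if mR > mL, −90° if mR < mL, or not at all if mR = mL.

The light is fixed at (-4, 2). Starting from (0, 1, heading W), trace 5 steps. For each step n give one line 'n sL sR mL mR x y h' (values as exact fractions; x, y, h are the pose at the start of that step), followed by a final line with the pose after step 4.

n=0: pose=(0,1,W); sL=32, sR=160; mL=-144, mR=96; mL+mR=-48 → advance -1; mR−mL=240 → turn +1·90°
n=1: pose=(1,1,S); sL=40/13, sR=5; mL=-45/13, mR=105/26; mL+mR=15/26 → advance +1; mR−mL=15/2 → turn +1·90°
n=2: pose=(1,0,E); sL=32/13, sR=160/73; mL=-912/949, mR=2208/949; mL+mR=1296/949 → advance +1; mR−mL=240/73 → turn +1·90°
n=3: pose=(2,0,N); sL=80/13, sR=16/5; mL=-8/65, mR=304/65; mL+mR=296/65 → advance +1; mR−mL=24/5 → turn +1·90°
n=4: pose=(2,1,W); sL=160/13, sR=160/9; mL=-1360/117, mR=1760/117; mL+mR=400/117 → advance +1; mR−mL=80/3 → turn +1·90°

0 32 160 -144 96 0 1 W
1 40/13 5 -45/13 105/26 1 1 S
2 32/13 160/73 -912/949 2208/949 1 0 E
3 80/13 16/5 -8/65 304/65 2 0 N
4 160/13 160/9 -1360/117 1760/117 2 1 W
final 1 1 S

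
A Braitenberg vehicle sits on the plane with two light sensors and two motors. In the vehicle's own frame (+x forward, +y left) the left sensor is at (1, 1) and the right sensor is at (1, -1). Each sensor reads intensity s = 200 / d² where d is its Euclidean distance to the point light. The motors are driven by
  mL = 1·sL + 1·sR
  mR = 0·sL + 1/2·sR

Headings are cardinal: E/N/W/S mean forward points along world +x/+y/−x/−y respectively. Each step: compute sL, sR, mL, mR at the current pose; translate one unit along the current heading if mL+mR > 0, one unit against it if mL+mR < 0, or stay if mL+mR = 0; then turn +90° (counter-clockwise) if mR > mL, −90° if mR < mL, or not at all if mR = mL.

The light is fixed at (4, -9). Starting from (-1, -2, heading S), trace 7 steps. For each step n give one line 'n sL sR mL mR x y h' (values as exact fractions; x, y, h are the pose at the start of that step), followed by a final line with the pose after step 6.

0 50/13 25/9 775/117 25/18 -1 -2 S
1 200/61 40/17 5840/1037 20/17 -1 -3 W
2 100/49 100/37 8600/1813 50/37 -2 -3 N
3 200/89 200/61 30000/5429 100/61 -2 -2 E
4 50/13 25/9 775/117 25/18 -1 -2 S
5 200/61 40/17 5840/1037 20/17 -1 -3 W
6 100/49 100/37 8600/1813 50/37 -2 -3 N
final -2 -2 E

n=0: pose=(-1,-2,S); sL=50/13, sR=25/9; mL=775/117, mR=25/18; mL+mR=625/78 → advance +1; mR−mL=-1225/234 → turn -1·90°
n=1: pose=(-1,-3,W); sL=200/61, sR=40/17; mL=5840/1037, mR=20/17; mL+mR=7060/1037 → advance +1; mR−mL=-4620/1037 → turn -1·90°
n=2: pose=(-2,-3,N); sL=100/49, sR=100/37; mL=8600/1813, mR=50/37; mL+mR=11050/1813 → advance +1; mR−mL=-6150/1813 → turn -1·90°
n=3: pose=(-2,-2,E); sL=200/89, sR=200/61; mL=30000/5429, mR=100/61; mL+mR=38900/5429 → advance +1; mR−mL=-21100/5429 → turn -1·90°
n=4: pose=(-1,-2,S); sL=50/13, sR=25/9; mL=775/117, mR=25/18; mL+mR=625/78 → advance +1; mR−mL=-1225/234 → turn -1·90°
n=5: pose=(-1,-3,W); sL=200/61, sR=40/17; mL=5840/1037, mR=20/17; mL+mR=7060/1037 → advance +1; mR−mL=-4620/1037 → turn -1·90°
n=6: pose=(-2,-3,N); sL=100/49, sR=100/37; mL=8600/1813, mR=50/37; mL+mR=11050/1813 → advance +1; mR−mL=-6150/1813 → turn -1·90°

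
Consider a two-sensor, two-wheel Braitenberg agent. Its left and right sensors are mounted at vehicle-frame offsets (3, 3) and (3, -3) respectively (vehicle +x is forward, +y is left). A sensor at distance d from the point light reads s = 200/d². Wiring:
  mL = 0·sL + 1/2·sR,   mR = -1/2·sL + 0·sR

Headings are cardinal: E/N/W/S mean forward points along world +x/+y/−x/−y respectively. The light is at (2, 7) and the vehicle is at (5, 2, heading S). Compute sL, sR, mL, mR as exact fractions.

2 25/8 25/16 -1

left sensor world pos  = (8, -1); dL² = 100
right sensor world pos = (2, -1); dR² = 64
sL = 200/100 = 2
sR = 200/64 = 25/8
mL = 0·sL + 1/2·sR = 25/16
mR = -1/2·sL + 0·sR = -1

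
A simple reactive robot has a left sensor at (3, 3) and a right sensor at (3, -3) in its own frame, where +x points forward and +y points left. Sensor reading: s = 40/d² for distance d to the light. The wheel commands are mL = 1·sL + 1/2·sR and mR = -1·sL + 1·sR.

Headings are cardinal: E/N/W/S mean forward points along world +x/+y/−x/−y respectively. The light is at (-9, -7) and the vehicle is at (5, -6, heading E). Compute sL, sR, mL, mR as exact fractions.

left sensor world pos  = (8, -3); dL² = 305
right sensor world pos = (8, -9); dR² = 293
sL = 40/305 = 8/61
sR = 40/293 = 40/293
mL = 1·sL + 1/2·sR = 3564/17873
mR = -1·sL + 1·sR = 96/17873

8/61 40/293 3564/17873 96/17873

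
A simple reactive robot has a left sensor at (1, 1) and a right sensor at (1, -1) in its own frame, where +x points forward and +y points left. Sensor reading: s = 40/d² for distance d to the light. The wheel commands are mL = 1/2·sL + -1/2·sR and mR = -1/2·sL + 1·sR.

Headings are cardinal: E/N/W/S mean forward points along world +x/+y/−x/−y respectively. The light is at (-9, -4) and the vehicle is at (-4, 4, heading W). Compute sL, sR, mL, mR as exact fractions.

left sensor world pos  = (-5, 3); dL² = 65
right sensor world pos = (-5, 5); dR² = 97
sL = 40/65 = 8/13
sR = 40/97 = 40/97
mL = 1/2·sL + -1/2·sR = 128/1261
mR = -1/2·sL + 1·sR = 132/1261

8/13 40/97 128/1261 132/1261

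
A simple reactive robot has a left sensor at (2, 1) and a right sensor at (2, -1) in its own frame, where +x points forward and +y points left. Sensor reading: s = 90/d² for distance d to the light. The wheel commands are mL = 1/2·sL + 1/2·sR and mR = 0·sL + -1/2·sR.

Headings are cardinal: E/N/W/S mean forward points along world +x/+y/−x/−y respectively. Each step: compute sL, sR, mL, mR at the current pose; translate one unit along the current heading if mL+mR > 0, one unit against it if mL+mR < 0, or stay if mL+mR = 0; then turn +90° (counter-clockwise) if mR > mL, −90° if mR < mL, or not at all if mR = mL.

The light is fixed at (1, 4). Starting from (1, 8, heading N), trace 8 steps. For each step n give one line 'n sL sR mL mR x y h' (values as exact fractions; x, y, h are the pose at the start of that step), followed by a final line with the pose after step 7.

n=0: pose=(1,8,N); sL=90/37, sR=90/37; mL=90/37, mR=-45/37; mL+mR=45/37 → advance +1; mR−mL=-135/37 → turn -1·90°
n=1: pose=(1,9,E); sL=9/4, sR=9/2; mL=27/8, mR=-9/4; mL+mR=9/8 → advance +1; mR−mL=-45/8 → turn -1·90°
n=2: pose=(2,9,S); sL=90/13, sR=10; mL=110/13, mR=-5; mL+mR=45/13 → advance +1; mR−mL=-175/13 → turn -1·90°
n=3: pose=(2,8,W); sL=9, sR=45/13; mL=81/13, mR=-45/26; mL+mR=9/2 → advance +1; mR−mL=-207/26 → turn -1·90°
n=4: pose=(1,8,N); sL=90/37, sR=90/37; mL=90/37, mR=-45/37; mL+mR=45/37 → advance +1; mR−mL=-135/37 → turn -1·90°
n=5: pose=(1,9,E); sL=9/4, sR=9/2; mL=27/8, mR=-9/4; mL+mR=9/8 → advance +1; mR−mL=-45/8 → turn -1·90°
n=6: pose=(2,9,S); sL=90/13, sR=10; mL=110/13, mR=-5; mL+mR=45/13 → advance +1; mR−mL=-175/13 → turn -1·90°
n=7: pose=(2,8,W); sL=9, sR=45/13; mL=81/13, mR=-45/26; mL+mR=9/2 → advance +1; mR−mL=-207/26 → turn -1·90°

0 90/37 90/37 90/37 -45/37 1 8 N
1 9/4 9/2 27/8 -9/4 1 9 E
2 90/13 10 110/13 -5 2 9 S
3 9 45/13 81/13 -45/26 2 8 W
4 90/37 90/37 90/37 -45/37 1 8 N
5 9/4 9/2 27/8 -9/4 1 9 E
6 90/13 10 110/13 -5 2 9 S
7 9 45/13 81/13 -45/26 2 8 W
final 1 8 N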